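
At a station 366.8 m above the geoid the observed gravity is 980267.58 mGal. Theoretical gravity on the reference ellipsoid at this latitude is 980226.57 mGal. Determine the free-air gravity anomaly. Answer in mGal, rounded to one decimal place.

154.2

Free-air correction = 0.3086 × 366.8 = 113.19 mGal
Free-air anomaly = 980267.58 − 980226.57 + (113.19) = 154.20 mGal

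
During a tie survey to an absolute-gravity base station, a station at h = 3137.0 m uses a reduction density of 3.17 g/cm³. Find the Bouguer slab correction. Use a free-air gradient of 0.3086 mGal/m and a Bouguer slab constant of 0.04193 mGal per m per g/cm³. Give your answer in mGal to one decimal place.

Bouguer slab correction = 0.04193 × 3.17 × 3137.0 = 417.0 mGal

417.0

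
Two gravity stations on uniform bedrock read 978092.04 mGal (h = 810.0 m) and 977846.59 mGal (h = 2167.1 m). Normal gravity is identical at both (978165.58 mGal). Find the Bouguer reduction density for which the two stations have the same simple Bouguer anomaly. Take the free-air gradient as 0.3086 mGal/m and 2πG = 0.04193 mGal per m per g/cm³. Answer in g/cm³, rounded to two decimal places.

Δg_obs = 977846.59 − 978092.04 = -245.45 mGal over Δh = 2167.1 − 810.0 = 1357.1 m
Equal Bouguer anomalies ⇒ Δg_obs + (0.3086 − 0.04193ρ)·Δh = 0
0.3086 − 0.04193ρ = −Δg_obs/Δh = 0.18086
ρ = (0.3086 − 0.18086) / 0.04193 = 3.05 g/cm³

3.05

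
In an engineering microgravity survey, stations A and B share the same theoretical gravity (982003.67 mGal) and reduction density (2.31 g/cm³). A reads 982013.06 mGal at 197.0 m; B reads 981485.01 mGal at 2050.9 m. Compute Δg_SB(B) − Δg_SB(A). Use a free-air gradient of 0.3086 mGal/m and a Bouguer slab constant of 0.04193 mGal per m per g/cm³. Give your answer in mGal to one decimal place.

-135.5

Δg_SB(A) = 982013.06 − 982003.67 + 0.3086×197.0 − 0.04193×2.31×197.0 = 51.10 mGal
Δg_SB(B) = 981485.01 − 982003.67 + 0.3086×2050.9 − 0.04193×2.31×2050.9 = -84.40 mGal
Difference = -84.40 − (51.10) = -135.50 mGal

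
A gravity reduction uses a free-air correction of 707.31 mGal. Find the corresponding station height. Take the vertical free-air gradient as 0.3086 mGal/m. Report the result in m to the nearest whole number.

2292

h = 707.31 / 0.3086 = 2292.00 m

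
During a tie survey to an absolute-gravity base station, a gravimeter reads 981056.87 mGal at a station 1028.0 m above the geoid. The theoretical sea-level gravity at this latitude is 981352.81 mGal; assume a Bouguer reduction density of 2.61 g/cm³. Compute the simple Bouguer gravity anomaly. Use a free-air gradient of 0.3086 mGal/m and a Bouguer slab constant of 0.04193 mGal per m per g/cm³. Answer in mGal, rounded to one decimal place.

-91.2

Free-air correction = 0.3086 × 1028.0 = 317.24 mGal
Free-air anomaly = 981056.87 − 981352.81 + (317.24) = 21.30 mGal
Bouguer slab correction = 0.04193 × 2.61 × 1028.0 = 112.50 mGal
Simple Bouguer anomaly = 21.30 − (112.50) = -91.20 mGal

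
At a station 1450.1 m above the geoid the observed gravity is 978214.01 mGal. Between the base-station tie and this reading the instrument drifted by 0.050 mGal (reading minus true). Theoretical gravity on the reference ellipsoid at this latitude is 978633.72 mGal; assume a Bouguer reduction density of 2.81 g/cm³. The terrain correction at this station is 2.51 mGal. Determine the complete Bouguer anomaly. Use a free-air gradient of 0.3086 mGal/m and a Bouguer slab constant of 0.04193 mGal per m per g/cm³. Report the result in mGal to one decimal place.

-140.6

Drift-corrected reading = 978214.01 − (0.050) = 978213.960 mGal
Free-air correction = 0.3086 × 1450.1 = 447.50 mGal
Free-air anomaly = 978213.960 − 978633.72 + (447.50) = 27.740 mGal
Bouguer slab correction = 0.04193 × 2.81 × 1450.1 = 170.86 mGal
Simple Bouguer anomaly = 27.740 − (170.86) = -143.120 mGal
Complete Bouguer anomaly = -143.120 + 2.51 = -140.610 mGal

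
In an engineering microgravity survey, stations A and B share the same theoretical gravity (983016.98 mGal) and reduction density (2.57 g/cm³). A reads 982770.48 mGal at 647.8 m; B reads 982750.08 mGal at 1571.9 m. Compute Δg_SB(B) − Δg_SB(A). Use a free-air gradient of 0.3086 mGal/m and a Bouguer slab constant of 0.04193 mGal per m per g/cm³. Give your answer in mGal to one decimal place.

Δg_SB(A) = 982770.48 − 983016.98 + 0.3086×647.8 − 0.04193×2.57×647.8 = -116.40 mGal
Δg_SB(B) = 982750.08 − 983016.98 + 0.3086×1571.9 − 0.04193×2.57×1571.9 = 48.80 mGal
Difference = 48.80 − (-116.40) = 165.20 mGal

165.2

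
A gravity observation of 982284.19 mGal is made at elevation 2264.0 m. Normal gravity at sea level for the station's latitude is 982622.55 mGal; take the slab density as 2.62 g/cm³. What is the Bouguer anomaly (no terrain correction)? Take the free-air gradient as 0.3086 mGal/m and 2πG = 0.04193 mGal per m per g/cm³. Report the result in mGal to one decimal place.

111.6

Free-air correction = 0.3086 × 2264.0 = 698.67 mGal
Free-air anomaly = 982284.19 − 982622.55 + (698.67) = 360.31 mGal
Bouguer slab correction = 0.04193 × 2.62 × 2264.0 = 248.72 mGal
Simple Bouguer anomaly = 360.31 − (248.72) = 111.59 mGal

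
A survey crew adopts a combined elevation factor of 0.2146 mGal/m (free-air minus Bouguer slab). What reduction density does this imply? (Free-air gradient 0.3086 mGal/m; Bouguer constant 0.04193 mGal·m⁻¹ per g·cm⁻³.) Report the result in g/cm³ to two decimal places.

2.24

0.2146 = 0.3086 − 0.04193 × ρ
ρ = (0.3086 − 0.2146) / 0.04193 = 2.24 g/cm³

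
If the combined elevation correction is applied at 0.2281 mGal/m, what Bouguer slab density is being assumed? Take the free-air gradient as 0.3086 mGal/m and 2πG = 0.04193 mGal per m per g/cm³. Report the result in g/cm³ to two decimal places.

0.2281 = 0.3086 − 0.04193 × ρ
ρ = (0.3086 − 0.2281) / 0.04193 = 1.92 g/cm³

1.92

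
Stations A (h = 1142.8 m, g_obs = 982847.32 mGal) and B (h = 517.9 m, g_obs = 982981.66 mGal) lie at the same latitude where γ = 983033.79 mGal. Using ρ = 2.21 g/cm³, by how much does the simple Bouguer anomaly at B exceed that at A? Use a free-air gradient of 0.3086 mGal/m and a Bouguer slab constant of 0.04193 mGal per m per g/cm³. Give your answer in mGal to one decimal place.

-0.6

Δg_SB(A) = 982847.32 − 983033.79 + 0.3086×1142.8 − 0.04193×2.21×1142.8 = 60.30 mGal
Δg_SB(B) = 982981.66 − 983033.79 + 0.3086×517.9 − 0.04193×2.21×517.9 = 59.70 mGal
Difference = 59.70 − (60.30) = -0.60 mGal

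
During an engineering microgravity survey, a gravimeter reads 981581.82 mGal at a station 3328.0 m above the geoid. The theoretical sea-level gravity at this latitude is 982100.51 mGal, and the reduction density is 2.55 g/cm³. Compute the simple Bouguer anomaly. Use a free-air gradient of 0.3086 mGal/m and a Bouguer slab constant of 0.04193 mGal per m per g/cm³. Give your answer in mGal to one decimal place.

Free-air correction = 0.3086 × 3328.0 = 1027.02 mGal
Free-air anomaly = 981581.82 − 982100.51 + (1027.02) = 508.33 mGal
Bouguer slab correction = 0.04193 × 2.55 × 3328.0 = 355.83 mGal
Simple Bouguer anomaly = 508.33 − (355.83) = 152.50 mGal

152.5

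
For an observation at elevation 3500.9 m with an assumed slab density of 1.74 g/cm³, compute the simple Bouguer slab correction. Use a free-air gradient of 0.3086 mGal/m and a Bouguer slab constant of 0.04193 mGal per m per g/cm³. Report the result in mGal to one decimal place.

Bouguer slab correction = 0.04193 × 1.74 × 3500.9 = 255.4 mGal

255.4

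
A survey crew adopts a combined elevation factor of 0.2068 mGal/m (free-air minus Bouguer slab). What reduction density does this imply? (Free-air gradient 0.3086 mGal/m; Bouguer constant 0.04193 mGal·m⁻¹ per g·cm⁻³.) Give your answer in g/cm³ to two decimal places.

2.43

0.2068 = 0.3086 − 0.04193 × ρ
ρ = (0.3086 − 0.2068) / 0.04193 = 2.43 g/cm³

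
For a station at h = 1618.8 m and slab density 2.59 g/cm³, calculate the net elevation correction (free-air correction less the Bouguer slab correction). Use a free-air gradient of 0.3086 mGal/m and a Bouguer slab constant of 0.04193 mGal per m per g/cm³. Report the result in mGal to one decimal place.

323.8

Combined gradient = 0.3086 − 0.04193 × 2.59 = 0.2000013 mGal/m
Combined elevation correction = 0.2000013 × 1618.8 = 323.8 mGal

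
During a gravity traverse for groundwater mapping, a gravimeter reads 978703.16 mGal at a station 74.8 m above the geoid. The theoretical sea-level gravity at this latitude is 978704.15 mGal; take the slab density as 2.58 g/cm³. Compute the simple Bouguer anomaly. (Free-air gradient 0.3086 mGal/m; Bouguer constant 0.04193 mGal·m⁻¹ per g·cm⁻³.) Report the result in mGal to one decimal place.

14.0

Free-air correction = 0.3086 × 74.8 = 23.08 mGal
Free-air anomaly = 978703.16 − 978704.15 + (23.08) = 22.09 mGal
Bouguer slab correction = 0.04193 × 2.58 × 74.8 = 8.09 mGal
Simple Bouguer anomaly = 22.09 − (8.09) = 14.00 mGal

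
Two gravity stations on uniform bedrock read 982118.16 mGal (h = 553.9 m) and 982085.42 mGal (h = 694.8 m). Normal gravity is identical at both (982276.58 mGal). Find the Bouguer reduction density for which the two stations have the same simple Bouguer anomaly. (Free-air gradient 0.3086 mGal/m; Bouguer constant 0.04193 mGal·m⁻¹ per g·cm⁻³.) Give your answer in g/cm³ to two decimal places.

1.82

Δg_obs = 982085.42 − 982118.16 = -32.74 mGal over Δh = 694.8 − 553.9 = 140.9 m
Equal Bouguer anomalies ⇒ Δg_obs + (0.3086 − 0.04193ρ)·Δh = 0
0.3086 − 0.04193ρ = −Δg_obs/Δh = 0.23236
ρ = (0.3086 − 0.23236) / 0.04193 = 1.82 g/cm³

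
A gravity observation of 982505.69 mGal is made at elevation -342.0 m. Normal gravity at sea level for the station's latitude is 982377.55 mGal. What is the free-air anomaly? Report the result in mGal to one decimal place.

22.6

Free-air correction = 0.3086 × -342.0 = -105.54 mGal
Free-air anomaly = 982505.69 − 982377.55 + (-105.54) = 22.60 mGal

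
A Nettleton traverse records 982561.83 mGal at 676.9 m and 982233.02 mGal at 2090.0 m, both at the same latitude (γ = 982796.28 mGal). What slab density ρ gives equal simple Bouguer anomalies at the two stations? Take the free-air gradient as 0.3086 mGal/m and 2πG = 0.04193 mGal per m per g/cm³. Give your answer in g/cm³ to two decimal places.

Δg_obs = 982233.02 − 982561.83 = -328.81 mGal over Δh = 2090.0 − 676.9 = 1413.1 m
Equal Bouguer anomalies ⇒ Δg_obs + (0.3086 − 0.04193ρ)·Δh = 0
0.3086 − 0.04193ρ = −Δg_obs/Δh = 0.23269
ρ = (0.3086 − 0.23269) / 0.04193 = 1.81 g/cm³

1.81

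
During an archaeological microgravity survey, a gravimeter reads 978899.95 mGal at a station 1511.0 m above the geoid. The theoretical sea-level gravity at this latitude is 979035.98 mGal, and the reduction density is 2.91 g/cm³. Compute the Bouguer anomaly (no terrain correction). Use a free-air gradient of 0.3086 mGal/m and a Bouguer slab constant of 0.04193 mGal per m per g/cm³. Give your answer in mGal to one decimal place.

Free-air correction = 0.3086 × 1511.0 = 466.29 mGal
Free-air anomaly = 978899.95 − 979035.98 + (466.29) = 330.26 mGal
Bouguer slab correction = 0.04193 × 2.91 × 1511.0 = 184.37 mGal
Simple Bouguer anomaly = 330.26 − (184.37) = 145.89 mGal

145.9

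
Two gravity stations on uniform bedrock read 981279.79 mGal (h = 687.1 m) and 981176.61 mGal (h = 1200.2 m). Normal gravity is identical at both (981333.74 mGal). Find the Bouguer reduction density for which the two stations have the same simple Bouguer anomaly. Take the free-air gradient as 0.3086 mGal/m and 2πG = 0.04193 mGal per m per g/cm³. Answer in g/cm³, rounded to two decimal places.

Δg_obs = 981176.61 − 981279.79 = -103.18 mGal over Δh = 1200.2 − 687.1 = 513.1 m
Equal Bouguer anomalies ⇒ Δg_obs + (0.3086 − 0.04193ρ)·Δh = 0
0.3086 − 0.04193ρ = −Δg_obs/Δh = 0.20109
ρ = (0.3086 − 0.20109) / 0.04193 = 2.56 g/cm³

2.56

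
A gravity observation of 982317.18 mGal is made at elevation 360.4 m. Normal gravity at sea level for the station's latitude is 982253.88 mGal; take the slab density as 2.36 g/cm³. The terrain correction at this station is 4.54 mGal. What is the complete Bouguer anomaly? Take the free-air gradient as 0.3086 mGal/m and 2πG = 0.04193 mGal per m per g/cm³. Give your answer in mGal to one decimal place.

143.4

Free-air correction = 0.3086 × 360.4 = 111.22 mGal
Free-air anomaly = 982317.18 − 982253.88 + (111.22) = 174.52 mGal
Bouguer slab correction = 0.04193 × 2.36 × 360.4 = 35.66 mGal
Simple Bouguer anomaly = 174.52 − (35.66) = 138.86 mGal
Complete Bouguer anomaly = 138.86 + 4.54 = 143.40 mGal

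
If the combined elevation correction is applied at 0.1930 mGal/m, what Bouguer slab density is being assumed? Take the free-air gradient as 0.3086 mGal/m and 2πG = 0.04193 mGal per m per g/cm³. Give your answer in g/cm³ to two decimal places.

2.76

0.1930 = 0.3086 − 0.04193 × ρ
ρ = (0.3086 − 0.1930) / 0.04193 = 2.76 g/cm³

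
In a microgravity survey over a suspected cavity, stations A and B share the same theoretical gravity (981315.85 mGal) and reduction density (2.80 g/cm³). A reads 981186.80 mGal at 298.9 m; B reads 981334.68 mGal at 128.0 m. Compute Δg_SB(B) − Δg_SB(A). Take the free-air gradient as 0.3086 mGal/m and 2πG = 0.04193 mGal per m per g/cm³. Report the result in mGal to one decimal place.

115.2

Δg_SB(A) = 981186.80 − 981315.85 + 0.3086×298.9 − 0.04193×2.80×298.9 = -71.90 mGal
Δg_SB(B) = 981334.68 − 981315.85 + 0.3086×128.0 − 0.04193×2.80×128.0 = 43.30 mGal
Difference = 43.30 − (-71.90) = 115.20 mGal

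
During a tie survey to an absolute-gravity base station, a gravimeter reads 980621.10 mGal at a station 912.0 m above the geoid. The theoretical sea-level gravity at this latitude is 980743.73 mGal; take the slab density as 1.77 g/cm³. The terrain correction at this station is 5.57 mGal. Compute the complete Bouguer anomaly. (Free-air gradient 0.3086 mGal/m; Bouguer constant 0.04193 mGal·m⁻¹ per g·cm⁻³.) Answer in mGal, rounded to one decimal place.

Free-air correction = 0.3086 × 912.0 = 281.44 mGal
Free-air anomaly = 980621.10 − 980743.73 + (281.44) = 158.81 mGal
Bouguer slab correction = 0.04193 × 1.77 × 912.0 = 67.69 mGal
Simple Bouguer anomaly = 158.81 − (67.69) = 91.12 mGal
Complete Bouguer anomaly = 91.12 + 5.57 = 96.69 mGal

96.7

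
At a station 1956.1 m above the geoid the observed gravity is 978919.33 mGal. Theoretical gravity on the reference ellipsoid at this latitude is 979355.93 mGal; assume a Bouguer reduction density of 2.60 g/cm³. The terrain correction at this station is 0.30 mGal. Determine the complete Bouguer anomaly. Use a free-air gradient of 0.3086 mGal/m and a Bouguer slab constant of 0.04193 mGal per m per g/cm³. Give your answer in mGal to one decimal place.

Free-air correction = 0.3086 × 1956.1 = 603.65 mGal
Free-air anomaly = 978919.33 − 979355.93 + (603.65) = 167.05 mGal
Bouguer slab correction = 0.04193 × 2.60 × 1956.1 = 213.25 mGal
Simple Bouguer anomaly = 167.05 − (213.25) = -46.20 mGal
Complete Bouguer anomaly = -46.20 + 0.30 = -45.90 mGal

-45.9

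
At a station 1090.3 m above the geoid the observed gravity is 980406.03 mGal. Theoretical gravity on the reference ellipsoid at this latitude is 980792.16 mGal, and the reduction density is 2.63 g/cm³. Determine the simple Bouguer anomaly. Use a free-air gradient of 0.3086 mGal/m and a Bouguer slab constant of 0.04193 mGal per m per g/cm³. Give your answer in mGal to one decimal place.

-169.9

Free-air correction = 0.3086 × 1090.3 = 336.47 mGal
Free-air anomaly = 980406.03 − 980792.16 + (336.47) = -49.66 mGal
Bouguer slab correction = 0.04193 × 2.63 × 1090.3 = 120.23 mGal
Simple Bouguer anomaly = -49.66 − (120.23) = -169.89 mGal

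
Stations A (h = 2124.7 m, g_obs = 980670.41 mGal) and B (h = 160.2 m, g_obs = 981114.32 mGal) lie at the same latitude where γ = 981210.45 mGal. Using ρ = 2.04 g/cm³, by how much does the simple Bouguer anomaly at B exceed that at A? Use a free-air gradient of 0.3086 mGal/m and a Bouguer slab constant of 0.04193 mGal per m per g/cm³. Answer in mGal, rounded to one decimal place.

Δg_SB(A) = 980670.41 − 981210.45 + 0.3086×2124.7 − 0.04193×2.04×2124.7 = -66.10 mGal
Δg_SB(B) = 981114.32 − 981210.45 + 0.3086×160.2 − 0.04193×2.04×160.2 = -60.40 mGal
Difference = -60.40 − (-66.10) = 5.70 mGal

5.7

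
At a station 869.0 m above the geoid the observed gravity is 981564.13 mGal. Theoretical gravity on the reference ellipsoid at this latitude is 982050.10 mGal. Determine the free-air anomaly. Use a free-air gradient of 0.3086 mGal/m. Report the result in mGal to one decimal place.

-217.8

Free-air correction = 0.3086 × 869.0 = 268.17 mGal
Free-air anomaly = 981564.13 − 982050.10 + (268.17) = -217.80 mGal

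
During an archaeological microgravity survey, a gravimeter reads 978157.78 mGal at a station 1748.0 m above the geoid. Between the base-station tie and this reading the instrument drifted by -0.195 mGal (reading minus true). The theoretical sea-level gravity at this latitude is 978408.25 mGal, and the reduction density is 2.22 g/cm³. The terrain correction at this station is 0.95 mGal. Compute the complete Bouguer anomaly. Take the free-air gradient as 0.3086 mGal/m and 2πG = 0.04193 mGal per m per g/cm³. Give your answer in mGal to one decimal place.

127.4

Drift-corrected reading = 978157.78 − (-0.195) = 978157.975 mGal
Free-air correction = 0.3086 × 1748.0 = 539.43 mGal
Free-air anomaly = 978157.975 − 978408.25 + (539.43) = 289.155 mGal
Bouguer slab correction = 0.04193 × 2.22 × 1748.0 = 162.71 mGal
Simple Bouguer anomaly = 289.155 − (162.71) = 126.445 mGal
Complete Bouguer anomaly = 126.445 + 0.95 = 127.395 mGal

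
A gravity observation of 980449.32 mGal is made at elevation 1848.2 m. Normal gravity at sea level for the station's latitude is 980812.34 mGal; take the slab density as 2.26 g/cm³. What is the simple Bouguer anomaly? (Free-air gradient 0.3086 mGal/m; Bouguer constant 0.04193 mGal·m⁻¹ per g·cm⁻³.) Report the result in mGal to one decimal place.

32.2

Free-air correction = 0.3086 × 1848.2 = 570.35 mGal
Free-air anomaly = 980449.32 − 980812.34 + (570.35) = 207.33 mGal
Bouguer slab correction = 0.04193 × 2.26 × 1848.2 = 175.14 mGal
Simple Bouguer anomaly = 207.33 − (175.14) = 32.19 mGal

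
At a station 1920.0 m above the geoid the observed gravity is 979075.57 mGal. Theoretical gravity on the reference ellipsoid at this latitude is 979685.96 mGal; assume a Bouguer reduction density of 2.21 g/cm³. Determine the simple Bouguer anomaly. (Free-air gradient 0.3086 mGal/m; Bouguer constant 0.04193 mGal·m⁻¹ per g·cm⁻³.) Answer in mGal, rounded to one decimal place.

Free-air correction = 0.3086 × 1920.0 = 592.51 mGal
Free-air anomaly = 979075.57 − 979685.96 + (592.51) = -17.88 mGal
Bouguer slab correction = 0.04193 × 2.21 × 1920.0 = 177.92 mGal
Simple Bouguer anomaly = -17.88 − (177.92) = -195.80 mGal

-195.8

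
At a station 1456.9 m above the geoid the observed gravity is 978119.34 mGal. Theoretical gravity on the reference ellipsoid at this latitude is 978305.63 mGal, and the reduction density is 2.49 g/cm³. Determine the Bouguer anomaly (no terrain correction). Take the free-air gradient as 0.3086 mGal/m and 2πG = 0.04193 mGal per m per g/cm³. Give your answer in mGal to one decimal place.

Free-air correction = 0.3086 × 1456.9 = 449.60 mGal
Free-air anomaly = 978119.34 − 978305.63 + (449.60) = 263.31 mGal
Bouguer slab correction = 0.04193 × 2.49 × 1456.9 = 152.11 mGal
Simple Bouguer anomaly = 263.31 − (152.11) = 111.20 mGal

111.2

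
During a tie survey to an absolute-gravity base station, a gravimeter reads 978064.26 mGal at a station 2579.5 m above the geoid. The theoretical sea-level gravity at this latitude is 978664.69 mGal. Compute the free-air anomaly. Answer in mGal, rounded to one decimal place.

Free-air correction = 0.3086 × 2579.5 = 796.03 mGal
Free-air anomaly = 978064.26 − 978664.69 + (796.03) = 195.60 mGal

195.6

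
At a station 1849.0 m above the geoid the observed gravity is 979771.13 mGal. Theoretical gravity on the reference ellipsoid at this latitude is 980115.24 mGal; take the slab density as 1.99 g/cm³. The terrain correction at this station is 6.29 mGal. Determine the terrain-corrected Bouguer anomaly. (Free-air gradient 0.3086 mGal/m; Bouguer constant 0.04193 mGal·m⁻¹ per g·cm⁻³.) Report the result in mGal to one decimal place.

78.5

Free-air correction = 0.3086 × 1849.0 = 570.60 mGal
Free-air anomaly = 979771.13 − 980115.24 + (570.60) = 226.49 mGal
Bouguer slab correction = 0.04193 × 1.99 × 1849.0 = 154.28 mGal
Simple Bouguer anomaly = 226.49 − (154.28) = 72.21 mGal
Complete Bouguer anomaly = 72.21 + 6.29 = 78.50 mGal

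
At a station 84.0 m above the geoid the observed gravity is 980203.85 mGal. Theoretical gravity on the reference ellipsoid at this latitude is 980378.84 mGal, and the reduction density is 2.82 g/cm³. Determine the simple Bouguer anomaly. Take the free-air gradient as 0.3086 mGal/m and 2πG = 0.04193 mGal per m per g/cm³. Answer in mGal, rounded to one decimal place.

-159.0

Free-air correction = 0.3086 × 84.0 = 25.92 mGal
Free-air anomaly = 980203.85 − 980378.84 + (25.92) = -149.07 mGal
Bouguer slab correction = 0.04193 × 2.82 × 84.0 = 9.93 mGal
Simple Bouguer anomaly = -149.07 − (9.93) = -159.00 mGal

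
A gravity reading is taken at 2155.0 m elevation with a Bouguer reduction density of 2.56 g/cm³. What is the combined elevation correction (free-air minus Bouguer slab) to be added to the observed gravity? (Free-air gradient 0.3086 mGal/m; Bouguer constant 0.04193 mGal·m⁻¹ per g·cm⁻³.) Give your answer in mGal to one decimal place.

Combined gradient = 0.3086 − 0.04193 × 2.56 = 0.2012592 mGal/m
Combined elevation correction = 0.2012592 × 2155.0 = 433.7 mGal

433.7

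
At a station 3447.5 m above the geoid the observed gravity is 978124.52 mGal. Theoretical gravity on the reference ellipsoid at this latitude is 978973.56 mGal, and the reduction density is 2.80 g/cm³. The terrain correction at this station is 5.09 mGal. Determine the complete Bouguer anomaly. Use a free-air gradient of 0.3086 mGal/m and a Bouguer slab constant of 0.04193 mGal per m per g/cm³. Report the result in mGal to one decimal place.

-184.8

Free-air correction = 0.3086 × 3447.5 = 1063.90 mGal
Free-air anomaly = 978124.52 − 978973.56 + (1063.90) = 214.86 mGal
Bouguer slab correction = 0.04193 × 2.80 × 3447.5 = 404.75 mGal
Simple Bouguer anomaly = 214.86 − (404.75) = -189.89 mGal
Complete Bouguer anomaly = -189.89 + 5.09 = -184.80 mGal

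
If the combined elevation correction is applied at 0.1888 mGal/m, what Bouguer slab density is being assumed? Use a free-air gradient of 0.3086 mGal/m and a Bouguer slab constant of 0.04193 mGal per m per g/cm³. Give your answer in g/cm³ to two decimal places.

0.1888 = 0.3086 − 0.04193 × ρ
ρ = (0.3086 − 0.1888) / 0.04193 = 2.86 g/cm³

2.86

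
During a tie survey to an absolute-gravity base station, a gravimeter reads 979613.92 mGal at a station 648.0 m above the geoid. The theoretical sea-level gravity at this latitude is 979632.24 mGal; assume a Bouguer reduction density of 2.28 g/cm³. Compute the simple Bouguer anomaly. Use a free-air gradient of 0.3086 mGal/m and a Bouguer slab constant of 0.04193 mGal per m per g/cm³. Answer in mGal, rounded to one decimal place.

Free-air correction = 0.3086 × 648.0 = 199.97 mGal
Free-air anomaly = 979613.92 − 979632.24 + (199.97) = 181.65 mGal
Bouguer slab correction = 0.04193 × 2.28 × 648.0 = 61.95 mGal
Simple Bouguer anomaly = 181.65 − (61.95) = 119.70 mGal

119.7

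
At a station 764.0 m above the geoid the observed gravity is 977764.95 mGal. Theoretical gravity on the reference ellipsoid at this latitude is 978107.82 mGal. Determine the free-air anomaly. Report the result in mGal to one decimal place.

Free-air correction = 0.3086 × 764.0 = 235.77 mGal
Free-air anomaly = 977764.95 − 978107.82 + (235.77) = -107.10 mGal

-107.1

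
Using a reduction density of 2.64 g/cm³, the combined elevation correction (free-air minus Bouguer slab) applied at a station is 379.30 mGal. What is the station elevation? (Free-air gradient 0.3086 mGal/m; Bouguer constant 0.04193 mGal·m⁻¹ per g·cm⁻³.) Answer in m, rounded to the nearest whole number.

Combined gradient = 0.3086 − 0.04193 × 2.64 = 0.1979048 mGal/m
h = 379.30 / 0.1979048 = 1916.58 m

1917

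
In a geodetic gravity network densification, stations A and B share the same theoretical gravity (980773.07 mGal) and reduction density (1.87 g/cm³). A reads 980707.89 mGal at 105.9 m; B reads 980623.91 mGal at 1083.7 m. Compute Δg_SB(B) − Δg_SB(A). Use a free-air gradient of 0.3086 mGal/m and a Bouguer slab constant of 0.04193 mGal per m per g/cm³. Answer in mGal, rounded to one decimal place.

141.1

Δg_SB(A) = 980707.89 − 980773.07 + 0.3086×105.9 − 0.04193×1.87×105.9 = -40.80 mGal
Δg_SB(B) = 980623.91 − 980773.07 + 0.3086×1083.7 − 0.04193×1.87×1083.7 = 100.30 mGal
Difference = 100.30 − (-40.80) = 141.10 mGal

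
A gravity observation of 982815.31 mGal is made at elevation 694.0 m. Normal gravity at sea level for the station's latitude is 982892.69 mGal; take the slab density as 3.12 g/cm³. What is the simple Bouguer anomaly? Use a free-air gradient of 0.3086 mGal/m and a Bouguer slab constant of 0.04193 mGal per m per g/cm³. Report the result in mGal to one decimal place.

Free-air correction = 0.3086 × 694.0 = 214.17 mGal
Free-air anomaly = 982815.31 − 982892.69 + (214.17) = 136.79 mGal
Bouguer slab correction = 0.04193 × 3.12 × 694.0 = 90.79 mGal
Simple Bouguer anomaly = 136.79 − (90.79) = 46.00 mGal

46.0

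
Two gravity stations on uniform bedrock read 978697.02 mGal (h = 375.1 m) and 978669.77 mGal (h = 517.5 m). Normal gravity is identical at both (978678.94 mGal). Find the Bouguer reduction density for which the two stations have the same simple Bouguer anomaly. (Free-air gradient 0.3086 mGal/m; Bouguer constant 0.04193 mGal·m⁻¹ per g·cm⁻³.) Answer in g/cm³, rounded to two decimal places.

2.80

Δg_obs = 978669.77 − 978697.02 = -27.25 mGal over Δh = 517.5 − 375.1 = 142.4 m
Equal Bouguer anomalies ⇒ Δg_obs + (0.3086 − 0.04193ρ)·Δh = 0
0.3086 − 0.04193ρ = −Δg_obs/Δh = 0.19136
ρ = (0.3086 − 0.19136) / 0.04193 = 2.80 g/cm³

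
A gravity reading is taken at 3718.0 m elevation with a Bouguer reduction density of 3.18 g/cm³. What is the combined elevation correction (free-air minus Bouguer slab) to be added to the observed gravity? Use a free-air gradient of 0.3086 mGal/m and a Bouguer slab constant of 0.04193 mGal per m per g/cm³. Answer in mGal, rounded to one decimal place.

651.6

Combined gradient = 0.3086 − 0.04193 × 3.18 = 0.1752626 mGal/m
Combined elevation correction = 0.1752626 × 3718.0 = 651.6 mGal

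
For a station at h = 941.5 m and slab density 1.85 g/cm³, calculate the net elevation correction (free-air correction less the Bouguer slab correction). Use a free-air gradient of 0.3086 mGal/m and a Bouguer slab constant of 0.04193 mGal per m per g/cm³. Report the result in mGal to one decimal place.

217.5

Combined gradient = 0.3086 − 0.04193 × 1.85 = 0.2310295 mGal/m
Combined elevation correction = 0.2310295 × 941.5 = 217.5 mGal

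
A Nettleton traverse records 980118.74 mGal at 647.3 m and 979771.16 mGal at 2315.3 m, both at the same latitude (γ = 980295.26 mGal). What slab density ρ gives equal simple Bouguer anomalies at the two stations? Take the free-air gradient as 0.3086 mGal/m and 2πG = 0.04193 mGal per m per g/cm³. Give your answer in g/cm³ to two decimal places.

Δg_obs = 979771.16 − 980118.74 = -347.58 mGal over Δh = 2315.3 − 647.3 = 1668.0 m
Equal Bouguer anomalies ⇒ Δg_obs + (0.3086 − 0.04193ρ)·Δh = 0
0.3086 − 0.04193ρ = −Δg_obs/Δh = 0.20838
ρ = (0.3086 − 0.20838) / 0.04193 = 2.39 g/cm³

2.39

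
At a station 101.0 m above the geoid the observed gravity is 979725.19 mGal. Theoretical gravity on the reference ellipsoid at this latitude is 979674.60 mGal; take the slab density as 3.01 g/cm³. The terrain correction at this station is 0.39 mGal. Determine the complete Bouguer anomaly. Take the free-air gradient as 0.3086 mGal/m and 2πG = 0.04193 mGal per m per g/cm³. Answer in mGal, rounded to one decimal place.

Free-air correction = 0.3086 × 101.0 = 31.17 mGal
Free-air anomaly = 979725.19 − 979674.60 + (31.17) = 81.76 mGal
Bouguer slab correction = 0.04193 × 3.01 × 101.0 = 12.75 mGal
Simple Bouguer anomaly = 81.76 − (12.75) = 69.01 mGal
Complete Bouguer anomaly = 69.01 + 0.39 = 69.40 mGal

69.4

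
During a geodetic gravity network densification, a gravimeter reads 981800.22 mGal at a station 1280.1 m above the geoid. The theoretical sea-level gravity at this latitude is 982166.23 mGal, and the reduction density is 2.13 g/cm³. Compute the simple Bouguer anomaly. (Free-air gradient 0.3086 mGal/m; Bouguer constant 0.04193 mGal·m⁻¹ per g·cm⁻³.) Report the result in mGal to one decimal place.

-85.3

Free-air correction = 0.3086 × 1280.1 = 395.04 mGal
Free-air anomaly = 981800.22 − 982166.23 + (395.04) = 29.03 mGal
Bouguer slab correction = 0.04193 × 2.13 × 1280.1 = 114.33 mGal
Simple Bouguer anomaly = 29.03 − (114.33) = -85.30 mGal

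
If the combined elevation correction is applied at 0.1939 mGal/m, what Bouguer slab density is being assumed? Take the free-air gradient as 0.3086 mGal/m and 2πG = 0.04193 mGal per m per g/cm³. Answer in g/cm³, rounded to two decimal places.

2.74

0.1939 = 0.3086 − 0.04193 × ρ
ρ = (0.3086 − 0.1939) / 0.04193 = 2.74 g/cm³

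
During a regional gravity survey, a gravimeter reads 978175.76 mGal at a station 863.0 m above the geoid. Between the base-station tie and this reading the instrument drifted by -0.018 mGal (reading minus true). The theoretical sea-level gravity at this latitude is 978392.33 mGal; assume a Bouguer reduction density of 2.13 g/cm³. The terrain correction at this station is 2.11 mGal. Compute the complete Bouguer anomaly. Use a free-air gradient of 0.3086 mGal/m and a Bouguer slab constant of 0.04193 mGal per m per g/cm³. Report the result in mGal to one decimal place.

Drift-corrected reading = 978175.76 − (-0.018) = 978175.778 mGal
Free-air correction = 0.3086 × 863.0 = 266.32 mGal
Free-air anomaly = 978175.778 − 978392.33 + (266.32) = 49.768 mGal
Bouguer slab correction = 0.04193 × 2.13 × 863.0 = 77.08 mGal
Simple Bouguer anomaly = 49.768 − (77.08) = -27.312 mGal
Complete Bouguer anomaly = -27.312 + 2.11 = -25.202 mGal

-25.2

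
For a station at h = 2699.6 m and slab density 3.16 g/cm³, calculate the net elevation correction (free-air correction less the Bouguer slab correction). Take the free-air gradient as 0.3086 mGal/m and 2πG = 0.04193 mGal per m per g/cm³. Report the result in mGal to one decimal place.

475.4

Combined gradient = 0.3086 − 0.04193 × 3.16 = 0.1761012 mGal/m
Combined elevation correction = 0.1761012 × 2699.6 = 475.4 mGal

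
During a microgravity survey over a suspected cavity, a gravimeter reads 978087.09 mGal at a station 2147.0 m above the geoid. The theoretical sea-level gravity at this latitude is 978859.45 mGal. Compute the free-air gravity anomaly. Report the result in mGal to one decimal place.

Free-air correction = 0.3086 × 2147.0 = 662.56 mGal
Free-air anomaly = 978087.09 − 978859.45 + (662.56) = -109.80 mGal

-109.8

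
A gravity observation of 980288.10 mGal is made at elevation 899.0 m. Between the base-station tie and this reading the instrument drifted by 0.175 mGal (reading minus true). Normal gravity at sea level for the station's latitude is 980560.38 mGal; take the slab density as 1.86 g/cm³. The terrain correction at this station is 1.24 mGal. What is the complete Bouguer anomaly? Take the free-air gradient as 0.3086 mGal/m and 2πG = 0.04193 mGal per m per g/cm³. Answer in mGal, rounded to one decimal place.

-63.9

Drift-corrected reading = 980288.10 − (0.175) = 980287.925 mGal
Free-air correction = 0.3086 × 899.0 = 277.43 mGal
Free-air anomaly = 980287.925 − 980560.38 + (277.43) = 4.975 mGal
Bouguer slab correction = 0.04193 × 1.86 × 899.0 = 70.11 mGal
Simple Bouguer anomaly = 4.975 − (70.11) = -65.135 mGal
Complete Bouguer anomaly = -65.135 + 1.24 = -63.895 mGal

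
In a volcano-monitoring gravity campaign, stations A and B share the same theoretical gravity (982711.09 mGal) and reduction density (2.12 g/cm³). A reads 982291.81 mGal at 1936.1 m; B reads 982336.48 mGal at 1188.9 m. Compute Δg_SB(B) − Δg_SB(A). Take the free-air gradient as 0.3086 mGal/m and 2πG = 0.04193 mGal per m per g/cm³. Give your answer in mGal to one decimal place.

Δg_SB(A) = 982291.81 − 982711.09 + 0.3086×1936.1 − 0.04193×2.12×1936.1 = 6.10 mGal
Δg_SB(B) = 982336.48 − 982711.09 + 0.3086×1188.9 − 0.04193×2.12×1188.9 = -113.40 mGal
Difference = -113.40 − (6.10) = -119.50 mGal

-119.5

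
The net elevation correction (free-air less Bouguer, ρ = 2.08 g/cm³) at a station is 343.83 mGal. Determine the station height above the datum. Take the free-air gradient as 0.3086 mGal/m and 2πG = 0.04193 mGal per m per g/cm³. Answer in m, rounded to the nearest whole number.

1553

Combined gradient = 0.3086 − 0.04193 × 2.08 = 0.2213856 mGal/m
h = 343.83 / 0.2213856 = 1553.08 m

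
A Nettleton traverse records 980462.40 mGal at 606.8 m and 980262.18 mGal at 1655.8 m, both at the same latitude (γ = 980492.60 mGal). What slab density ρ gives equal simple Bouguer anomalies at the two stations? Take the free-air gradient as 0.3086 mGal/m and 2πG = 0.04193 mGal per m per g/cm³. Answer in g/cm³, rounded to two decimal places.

Δg_obs = 980262.18 − 980462.40 = -200.22 mGal over Δh = 1655.8 − 606.8 = 1049.0 m
Equal Bouguer anomalies ⇒ Δg_obs + (0.3086 − 0.04193ρ)·Δh = 0
0.3086 − 0.04193ρ = −Δg_obs/Δh = 0.19087
ρ = (0.3086 − 0.19087) / 0.04193 = 2.81 g/cm³

2.81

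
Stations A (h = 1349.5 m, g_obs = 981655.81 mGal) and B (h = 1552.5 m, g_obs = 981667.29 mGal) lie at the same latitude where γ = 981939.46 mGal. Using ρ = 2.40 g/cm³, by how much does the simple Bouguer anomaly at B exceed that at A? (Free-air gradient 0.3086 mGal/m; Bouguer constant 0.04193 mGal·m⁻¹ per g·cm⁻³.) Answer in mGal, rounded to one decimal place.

53.7

Δg_SB(A) = 981655.81 − 981939.46 + 0.3086×1349.5 − 0.04193×2.40×1349.5 = -3.00 mGal
Δg_SB(B) = 981667.29 − 981939.46 + 0.3086×1552.5 − 0.04193×2.40×1552.5 = 50.70 mGal
Difference = 50.70 − (-3.00) = 53.70 mGal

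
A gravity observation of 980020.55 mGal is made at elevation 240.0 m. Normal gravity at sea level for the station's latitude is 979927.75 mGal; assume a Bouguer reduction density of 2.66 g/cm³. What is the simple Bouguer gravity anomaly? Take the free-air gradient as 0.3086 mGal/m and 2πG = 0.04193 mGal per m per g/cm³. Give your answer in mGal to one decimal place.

140.1

Free-air correction = 0.3086 × 240.0 = 74.06 mGal
Free-air anomaly = 980020.55 − 979927.75 + (74.06) = 166.86 mGal
Bouguer slab correction = 0.04193 × 2.66 × 240.0 = 26.77 mGal
Simple Bouguer anomaly = 166.86 − (26.77) = 140.09 mGal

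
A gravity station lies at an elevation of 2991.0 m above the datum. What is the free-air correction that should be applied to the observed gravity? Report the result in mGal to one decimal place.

923.0

Free-air correction = 0.3086 × 2991.0 = 923.0 mGal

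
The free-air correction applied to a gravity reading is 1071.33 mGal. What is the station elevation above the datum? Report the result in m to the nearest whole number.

3472

h = 1071.33 / 0.3086 = 3471.58 m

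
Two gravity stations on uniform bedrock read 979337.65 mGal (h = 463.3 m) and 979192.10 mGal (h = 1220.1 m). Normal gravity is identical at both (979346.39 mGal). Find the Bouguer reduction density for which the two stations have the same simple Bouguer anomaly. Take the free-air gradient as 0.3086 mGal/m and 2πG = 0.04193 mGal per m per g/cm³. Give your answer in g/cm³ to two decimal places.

Δg_obs = 979192.10 − 979337.65 = -145.55 mGal over Δh = 1220.1 − 463.3 = 756.8 m
Equal Bouguer anomalies ⇒ Δg_obs + (0.3086 − 0.04193ρ)·Δh = 0
0.3086 − 0.04193ρ = −Δg_obs/Δh = 0.19232
ρ = (0.3086 − 0.19232) / 0.04193 = 2.77 g/cm³

2.77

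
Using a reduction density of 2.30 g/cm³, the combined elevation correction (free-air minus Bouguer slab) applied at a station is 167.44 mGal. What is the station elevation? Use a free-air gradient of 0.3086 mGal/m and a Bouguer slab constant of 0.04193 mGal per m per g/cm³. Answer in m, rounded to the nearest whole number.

Combined gradient = 0.3086 − 0.04193 × 2.30 = 0.2121610 mGal/m
h = 167.44 / 0.2121610 = 789.21 m

789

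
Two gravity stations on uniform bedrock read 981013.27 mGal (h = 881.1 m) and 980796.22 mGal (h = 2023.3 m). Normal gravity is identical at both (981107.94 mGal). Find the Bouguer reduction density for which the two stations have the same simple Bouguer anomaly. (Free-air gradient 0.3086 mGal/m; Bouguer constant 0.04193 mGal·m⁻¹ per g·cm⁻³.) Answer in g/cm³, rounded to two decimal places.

2.83

Δg_obs = 980796.22 − 981013.27 = -217.05 mGal over Δh = 2023.3 − 881.1 = 1142.2 m
Equal Bouguer anomalies ⇒ Δg_obs + (0.3086 − 0.04193ρ)·Δh = 0
0.3086 − 0.04193ρ = −Δg_obs/Δh = 0.19003
ρ = (0.3086 − 0.19003) / 0.04193 = 2.83 g/cm³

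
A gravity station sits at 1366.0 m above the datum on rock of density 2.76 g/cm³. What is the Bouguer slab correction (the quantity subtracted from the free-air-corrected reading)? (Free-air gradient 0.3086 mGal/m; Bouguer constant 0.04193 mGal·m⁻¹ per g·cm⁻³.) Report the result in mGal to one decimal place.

Bouguer slab correction = 0.04193 × 2.76 × 1366.0 = 158.1 mGal

158.1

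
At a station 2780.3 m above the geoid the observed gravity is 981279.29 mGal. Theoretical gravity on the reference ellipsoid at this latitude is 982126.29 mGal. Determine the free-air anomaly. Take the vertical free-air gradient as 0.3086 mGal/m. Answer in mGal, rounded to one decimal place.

11.0

Free-air correction = 0.3086 × 2780.3 = 858.00 mGal
Free-air anomaly = 981279.29 − 982126.29 + (858.00) = 11.00 mGal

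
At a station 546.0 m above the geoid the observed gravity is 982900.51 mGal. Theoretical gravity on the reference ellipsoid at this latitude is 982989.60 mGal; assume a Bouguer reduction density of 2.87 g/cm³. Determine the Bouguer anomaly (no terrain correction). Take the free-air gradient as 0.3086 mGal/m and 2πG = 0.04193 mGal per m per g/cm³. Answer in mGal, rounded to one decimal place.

13.7

Free-air correction = 0.3086 × 546.0 = 168.50 mGal
Free-air anomaly = 982900.51 − 982989.60 + (168.50) = 79.41 mGal
Bouguer slab correction = 0.04193 × 2.87 × 546.0 = 65.71 mGal
Simple Bouguer anomaly = 79.41 − (65.71) = 13.70 mGal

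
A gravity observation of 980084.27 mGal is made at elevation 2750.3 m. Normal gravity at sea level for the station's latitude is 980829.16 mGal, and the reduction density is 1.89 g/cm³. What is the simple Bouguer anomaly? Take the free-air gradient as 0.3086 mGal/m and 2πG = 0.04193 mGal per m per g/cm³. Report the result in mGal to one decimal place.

-114.1

Free-air correction = 0.3086 × 2750.3 = 848.74 mGal
Free-air anomaly = 980084.27 − 980829.16 + (848.74) = 103.85 mGal
Bouguer slab correction = 0.04193 × 1.89 × 2750.3 = 217.95 mGal
Simple Bouguer anomaly = 103.85 − (217.95) = -114.10 mGal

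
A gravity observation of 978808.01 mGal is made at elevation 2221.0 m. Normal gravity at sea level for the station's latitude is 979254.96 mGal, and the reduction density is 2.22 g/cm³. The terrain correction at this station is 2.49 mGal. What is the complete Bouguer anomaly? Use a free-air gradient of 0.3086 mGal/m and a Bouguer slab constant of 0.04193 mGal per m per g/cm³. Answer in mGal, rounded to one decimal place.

34.2

Free-air correction = 0.3086 × 2221.0 = 685.40 mGal
Free-air anomaly = 978808.01 − 979254.96 + (685.40) = 238.45 mGal
Bouguer slab correction = 0.04193 × 2.22 × 2221.0 = 206.74 mGal
Simple Bouguer anomaly = 238.45 − (206.74) = 31.71 mGal
Complete Bouguer anomaly = 31.71 + 2.49 = 34.20 mGal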